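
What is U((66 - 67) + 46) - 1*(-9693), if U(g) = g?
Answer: 9738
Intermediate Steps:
U((66 - 67) + 46) - 1*(-9693) = ((66 - 67) + 46) - 1*(-9693) = (-1 + 46) + 9693 = 45 + 9693 = 9738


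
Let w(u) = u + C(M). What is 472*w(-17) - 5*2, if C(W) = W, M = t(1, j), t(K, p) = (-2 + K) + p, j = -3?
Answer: -9922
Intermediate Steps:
t(K, p) = -2 + K + p
M = -4 (M = -2 + 1 - 3 = -4)
w(u) = -4 + u (w(u) = u - 4 = -4 + u)
472*w(-17) - 5*2 = 472*(-4 - 17) - 5*2 = 472*(-21) - 10 = -9912 - 10 = -9922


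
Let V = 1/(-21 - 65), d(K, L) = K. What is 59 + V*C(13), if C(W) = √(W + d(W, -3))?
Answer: 59 - √26/86 ≈ 58.941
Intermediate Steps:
V = -1/86 (V = 1/(-86) = -1/86 ≈ -0.011628)
C(W) = √2*√W (C(W) = √(W + W) = √(2*W) = √2*√W)
59 + V*C(13) = 59 - √2*√13/86 = 59 - √26/86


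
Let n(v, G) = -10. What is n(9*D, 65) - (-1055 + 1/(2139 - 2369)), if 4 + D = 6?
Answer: 240351/230 ≈ 1045.0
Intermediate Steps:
D = 2 (D = -4 + 6 = 2)
n(9*D, 65) - (-1055 + 1/(2139 - 2369)) = -10 - (-1055 + 1/(2139 - 2369)) = -10 - (-1055 + 1/(-230)) = -10 - (-1055 - 1/230) = -10 - 1*(-242651/230) = -10 + 242651/230 = 240351/230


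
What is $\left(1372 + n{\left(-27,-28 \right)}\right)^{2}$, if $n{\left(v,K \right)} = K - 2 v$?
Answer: $1954404$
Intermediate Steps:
$\left(1372 + n{\left(-27,-28 \right)}\right)^{2} = \left(1372 - -26\right)^{2} = \left(1372 + \left(-28 + 54\right)\right)^{2} = \left(1372 + 26\right)^{2} = 1398^{2} = 1954404$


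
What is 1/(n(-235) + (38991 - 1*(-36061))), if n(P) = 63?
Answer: 1/75115 ≈ 1.3313e-5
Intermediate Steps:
1/(n(-235) + (38991 - 1*(-36061))) = 1/(63 + (38991 - 1*(-36061))) = 1/(63 + (38991 + 36061)) = 1/(63 + 75052) = 1/75115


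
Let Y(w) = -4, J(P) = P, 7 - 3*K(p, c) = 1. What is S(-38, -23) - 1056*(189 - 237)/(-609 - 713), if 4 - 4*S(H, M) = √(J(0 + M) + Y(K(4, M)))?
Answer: -24683/661 - 3*I*√3/4 ≈ -37.342 - 1.299*I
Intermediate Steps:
K(p, c) = 2 (K(p, c) = 7/3 - ⅓*1 = 7/3 - ⅓ = 2)
S(H, M) = 1 - √(-4 + M)/4 (S(H, M) = 1 - √((0 + M) - 4)/4 = 1 - √(M - 4)/4 = 1 - √(-4 + M)/4)
S(-38, -23) - 1056*(189 - 237)/(-609 - 713) = (1 - √(-4 - 23)/4) - 1056*(189 - 237)/(-609 - 713) = (1 - 3*I*√3/4) - (-50688)/(-1322) = (1 - 3*I*√3/4) - (-50688)*(-1)/1322 = (1 - 3*I*√3/4) - 1056*24/661 = (1 - 3*I*√3/4) - 25344/661 = -24683/661 - 3*I*√3/4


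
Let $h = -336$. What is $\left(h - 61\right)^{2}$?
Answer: $157609$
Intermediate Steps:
$\left(h - 61\right)^{2} = \left(-336 - 61\right)^{2} = \left(-397\right)^{2} = 157609$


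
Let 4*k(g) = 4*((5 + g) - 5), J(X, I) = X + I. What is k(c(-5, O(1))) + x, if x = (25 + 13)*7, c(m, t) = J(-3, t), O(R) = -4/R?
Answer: 259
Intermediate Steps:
J(X, I) = I + X
c(m, t) = -3 + t (c(m, t) = t - 3 = -3 + t)
x = 266 (x = 38*7 = 266)
k(g) = g (k(g) = (4*((5 + g) - 5))/4 = (4*g)/4 = g)
k(c(-5, O(1))) + x = (-3 - 4/1) + 266 = (-3 - 4*1) + 266 = (-3 - 4) + 266 = -7 + 266 = 259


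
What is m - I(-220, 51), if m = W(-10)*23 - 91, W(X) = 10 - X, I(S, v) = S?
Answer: 589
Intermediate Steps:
m = 369 (m = (10 - 1*(-10))*23 - 91 = (10 + 10)*23 - 91 = 20*23 - 91 = 460 - 91 = 369)
m - I(-220, 51) = 369 - 1*(-220) = 369 + 220 = 589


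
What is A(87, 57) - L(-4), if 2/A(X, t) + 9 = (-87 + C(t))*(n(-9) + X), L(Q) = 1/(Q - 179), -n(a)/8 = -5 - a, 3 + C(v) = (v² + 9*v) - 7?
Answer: 100966/18443289 ≈ 0.0054744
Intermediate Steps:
C(v) = -10 + v² + 9*v (C(v) = -3 + ((v² + 9*v) - 7) = -3 + (-7 + v² + 9*v) = -10 + v² + 9*v)
n(a) = 40 + 8*a (n(a) = -8*(-5 - a) = 40 + 8*a)
L(Q) = 1/(-179 + Q)
A(X, t) = 2/(-9 + (-32 + X)*(-97 + t² + 9*t)) (A(X, t) = 2/(-9 + (-87 + (-10 + t² + 9*t))*((40 + 8*(-9)) + X)) = 2/(-9 + (-97 + t² + 9*t)*((40 - 72) + X)) = 2/(-9 + (-97 + t² + 9*t)*(-32 + X)) = 2/(-9 + (-32 + X)*(-97 + t² + 9*t)))
A(87, 57) - L(-4) = 2/(3095 - 288*57 - 97*87 - 32*57² + 87*57² + 9*87*57) - 1/(-179 - 4) = 2/(3095 - 16416 - 8439 - 32*3249 + 87*3249 + 44631) - 1/(-183) = 2/(3095 - 16416 - 8439 - 103968 + 282663 + 44631) - 1*(-1/183) = 2/201566 + 1/183 = 2*(1/201566) + 1/183 = 1/100783 + 1/183 = 100966/18443289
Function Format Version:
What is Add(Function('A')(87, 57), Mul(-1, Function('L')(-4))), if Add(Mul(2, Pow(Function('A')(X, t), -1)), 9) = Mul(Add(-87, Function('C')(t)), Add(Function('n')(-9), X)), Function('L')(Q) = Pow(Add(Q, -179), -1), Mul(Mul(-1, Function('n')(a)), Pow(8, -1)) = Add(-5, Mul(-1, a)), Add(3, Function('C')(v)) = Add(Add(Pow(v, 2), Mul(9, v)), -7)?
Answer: Rational(100966, 18443289) ≈ 0.0054744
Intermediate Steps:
Function('C')(v) = Add(-10, Pow(v, 2), Mul(9, v)) (Function('C')(v) = Add(-3, Add(Add(Pow(v, 2), Mul(9, v)), -7)) = Add(-3, Add(-7, Pow(v, 2), Mul(9, v))) = Add(-10, Pow(v, 2), Mul(9, v)))
Function('n')(a) = Add(40, Mul(8, a)) (Function('n')(a) = Mul(-8, Add(-5, Mul(-1, a))) = Add(40, Mul(8, a)))
Function('L')(Q) = Pow(Add(-179, Q), -1)
Function('A')(X, t) = Mul(2, Pow(Add(-9, Mul(Add(-32, X), Add(-97, Pow(t, 2), Mul(9, t)))), -1)) (Function('A')(X, t) = Mul(2, Pow(Add(-9, Mul(Add(-87, Add(-10, Pow(t, 2), Mul(9, t))), Add(Add(40, Mul(8, -9)), X))), -1)) = Mul(2, Pow(Add(-9, Mul(Add(-97, Pow(t, 2), Mul(9, t)), Add(Add(40, -72), X))), -1)) = Mul(2, Pow(Add(-9, Mul(Add(-97, Pow(t, 2), Mul(9, t)), Add(-32, X))), -1)) = Mul(2, Pow(Add(-9, Mul(Add(-32, X), Add(-97, Pow(t, 2), Mul(9, t)))), -1)))
Add(Function('A')(87, 57), Mul(-1, Function('L')(-4))) = Add(Mul(2, Pow(Add(3095, Mul(-288, 57), Mul(-97, 87), Mul(-32, Pow(57, 2)), Mul(87, Pow(57, 2)), Mul(9, 87, 57)), -1)), Mul(-1, Pow(Add(-179, -4), -1))) = Add(Mul(2, Pow(Add(3095, -16416, -8439, Mul(-32, 3249), Mul(87, 3249), 44631), -1)), Mul(-1, Pow(-183, -1))) = Add(Mul(2, Pow(Add(3095, -16416, -8439, -103968, 282663, 44631), -1)), Mul(-1, Rational(-1, 183))) = Add(Mul(2, Pow(201566, -1)), Rational(1, 183)) = Add(Mul(2, Rational(1, 201566)), Rational(1, 183)) = Add(Rational(1, 100783), Rational(1, 183)) = Rational(100966, 18443289)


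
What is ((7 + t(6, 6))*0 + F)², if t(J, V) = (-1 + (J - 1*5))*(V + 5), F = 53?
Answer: 2809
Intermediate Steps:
t(J, V) = (-6 + J)*(5 + V) (t(J, V) = (-1 + (J - 5))*(5 + V) = (-1 + (-5 + J))*(5 + V) = (-6 + J)*(5 + V))
((7 + t(6, 6))*0 + F)² = ((7 + (-30 - 6*6 + 5*6 + 6*6))*0 + 53)² = ((7 + (-30 - 36 + 30 + 36))*0 + 53)² = ((7 + 0)*0 + 53)² = (7*0 + 53)² = (0 + 53)² = 53² = 2809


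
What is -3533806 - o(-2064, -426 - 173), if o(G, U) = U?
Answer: -3533207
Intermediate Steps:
-3533806 - o(-2064, -426 - 173) = -3533806 - (-426 - 173) = -3533806 - 1*(-599) = -3533806 + 599 = -3533207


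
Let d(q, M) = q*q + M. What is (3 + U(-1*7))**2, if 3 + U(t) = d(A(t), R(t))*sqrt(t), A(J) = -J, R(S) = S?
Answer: -12348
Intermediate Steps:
d(q, M) = M + q**2 (d(q, M) = q**2 + M = M + q**2)
U(t) = -3 + sqrt(t)*(t + t**2) (U(t) = -3 + (t + (-t)**2)*sqrt(t) = -3 + (t + t**2)*sqrt(t) = -3 + sqrt(t)*(t + t**2))
(3 + U(-1*7))**2 = (3 + (-3 + (-1*7)**(3/2)*(1 - 1*7)))**2 = (3 + (-3 + (-7)**(3/2)*(1 - 7)))**2 = (3 + (-3 - 7*I*sqrt(7)*(-6)))**2 = (3 + (-3 + 42*I*sqrt(7)))**2 = (42*I*sqrt(7))**2 = -12348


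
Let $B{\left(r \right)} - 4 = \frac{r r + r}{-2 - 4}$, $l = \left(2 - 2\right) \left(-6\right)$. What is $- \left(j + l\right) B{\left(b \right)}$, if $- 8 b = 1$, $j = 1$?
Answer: $- \frac{1543}{384} \approx -4.0182$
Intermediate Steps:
$l = 0$ ($l = 0 \left(-6\right) = 0$)
$b = - \frac{1}{8}$ ($b = \left(- \frac{1}{8}\right) 1 = - \frac{1}{8} \approx -0.125$)
$B{\left(r \right)} = 4 - \frac{r}{6} - \frac{r^{2}}{6}$ ($B{\left(r \right)} = 4 + \frac{r r + r}{-2 - 4} = 4 + \frac{r^{2} + r}{-6} = 4 + \left(r + r^{2}\right) \left(- \frac{1}{6}\right) = 4 - \left(\frac{r}{6} + \frac{r^{2}}{6}\right) = 4 - \frac{r}{6} - \frac{r^{2}}{6}$)
$- \left(j + l\right) B{\left(b \right)} = - \left(1 + 0\right) \left(4 - - \frac{1}{48} - \frac{\left(- \frac{1}{8}\right)^{2}}{6}\right) = - 1 \left(4 + \frac{1}{48} - \frac{1}{384}\right) = - \frac{1 \cdot 1543}{384} = \left(-1\right) \frac{1543}{384} = - \frac{1543}{384}$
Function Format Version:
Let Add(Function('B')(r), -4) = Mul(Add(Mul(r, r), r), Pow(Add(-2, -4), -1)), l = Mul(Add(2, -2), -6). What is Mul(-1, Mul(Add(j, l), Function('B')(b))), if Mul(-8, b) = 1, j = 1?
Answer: Rational(-1543, 384) ≈ -4.0182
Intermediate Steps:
l = 0 (l = Mul(0, -6) = 0)
b = Rational(-1, 8) (b = Mul(Rational(-1, 8), 1) = Rational(-1, 8) ≈ -0.12500)
Function('B')(r) = Add(4, Mul(Rational(-1, 6), r), Mul(Rational(-1, 6), Pow(r, 2))) (Function('B')(r) = Add(4, Mul(Add(Mul(r, r), r), Pow(Add(-2, -4), -1))) = Add(4, Mul(Add(Pow(r, 2), r), Pow(-6, -1))) = Add(4, Mul(Add(r, Pow(r, 2)), Rational(-1, 6))) = Add(4, Add(Mul(Rational(-1, 6), r), Mul(Rational(-1, 6), Pow(r, 2)))) = Add(4, Mul(Rational(-1, 6), r), Mul(Rational(-1, 6), Pow(r, 2))))
Mul(-1, Mul(Add(j, l), Function('B')(b))) = Mul(-1, Mul(Add(1, 0), Add(4, Mul(Rational(-1, 6), Rational(-1, 8)), Mul(Rational(-1, 6), Pow(Rational(-1, 8), 2))))) = Mul(-1, Mul(1, Add(4, Rational(1, 48), Mul(Rational(-1, 6), Rational(1, 64))))) = Mul(-1, Mul(1, Add(4, Rational(1, 48), Rational(-1, 384)))) = Mul(-1, Mul(1, Rational(1543, 384))) = Mul(-1, Rational(1543, 384)) = Rational(-1543, 384)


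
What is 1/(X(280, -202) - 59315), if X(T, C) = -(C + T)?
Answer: -1/59393 ≈ -1.6837e-5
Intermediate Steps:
X(T, C) = -C - T
1/(X(280, -202) - 59315) = 1/((-1*(-202) - 1*280) - 59315) = 1/((202 - 280) - 59315) = 1/(-78 - 59315) = 1/(-59393) = -1/59393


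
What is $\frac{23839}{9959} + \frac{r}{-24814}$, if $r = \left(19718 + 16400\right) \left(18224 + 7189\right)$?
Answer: $- \frac{4570221631480}{123561313} \approx -36988.0$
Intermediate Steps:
$r = 917866734$ ($r = 36118 \cdot 25413 = 917866734$)
$\frac{23839}{9959} + \frac{r}{-24814} = \frac{23839}{9959} + \frac{917866734}{-24814} = 23839 \cdot \frac{1}{9959} + 917866734 \left(- \frac{1}{24814}\right) = \frac{23839}{9959} - \frac{458933367}{12407} = - \frac{4570221631480}{123561313}$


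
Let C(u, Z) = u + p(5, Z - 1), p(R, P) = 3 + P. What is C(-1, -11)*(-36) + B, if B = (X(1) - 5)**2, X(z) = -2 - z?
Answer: 424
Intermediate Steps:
C(u, Z) = 2 + Z + u (C(u, Z) = u + (3 + (Z - 1)) = u + (3 + (-1 + Z)) = u + (2 + Z) = 2 + Z + u)
B = 64 (B = ((-2 - 1*1) - 5)**2 = ((-2 - 1) - 5)**2 = (-3 - 5)**2 = (-8)**2 = 64)
C(-1, -11)*(-36) + B = (2 - 11 - 1)*(-36) + 64 = -10*(-36) + 64 = 360 + 64 = 424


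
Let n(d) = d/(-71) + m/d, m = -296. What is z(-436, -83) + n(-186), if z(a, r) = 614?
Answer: 4082048/6603 ≈ 618.21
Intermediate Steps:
n(d) = -296/d - d/71 (n(d) = d/(-71) - 296/d = d*(-1/71) - 296/d = -d/71 - 296/d = -296/d - d/71)
z(-436, -83) + n(-186) = 614 + (-296/(-186) - 1/71*(-186)) = 614 + (-296*(-1/186) + 186/71) = 614 + (148/93 + 186/71) = 614 + 27806/6603 = 4082048/6603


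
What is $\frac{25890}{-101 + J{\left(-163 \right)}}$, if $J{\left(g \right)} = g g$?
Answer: $\frac{12945}{13234} \approx 0.97816$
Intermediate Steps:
$J{\left(g \right)} = g^{2}$
$\frac{25890}{-101 + J{\left(-163 \right)}} = \frac{25890}{-101 + \left(-163\right)^{2}} = \frac{25890}{-101 + 26569} = \frac{25890}{26468} = 25890 \cdot \frac{1}{26468} = \frac{12945}{13234}$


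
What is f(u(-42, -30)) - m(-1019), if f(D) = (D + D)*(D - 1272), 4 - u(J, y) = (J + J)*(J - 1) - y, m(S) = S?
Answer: 35726179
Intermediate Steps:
u(J, y) = 4 + y - 2*J*(-1 + J) (u(J, y) = 4 - ((J + J)*(J - 1) - y) = 4 - ((2*J)*(-1 + J) - y) = 4 - (2*J*(-1 + J) - y) = 4 - (-y + 2*J*(-1 + J)) = 4 + (y - 2*J*(-1 + J)) = 4 + y - 2*J*(-1 + J))
f(D) = 2*D*(-1272 + D) (f(D) = (2*D)*(-1272 + D) = 2*D*(-1272 + D))
f(u(-42, -30)) - m(-1019) = 2*(4 - 30 - 2*(-42)² + 2*(-42))*(-1272 + (4 - 30 - 2*(-42)² + 2*(-42))) - 1*(-1019) = 2*(4 - 30 - 2*1764 - 84)*(-1272 + (4 - 30 - 2*1764 - 84)) + 1019 = 2*(4 - 30 - 3528 - 84)*(-1272 + (4 - 30 - 3528 - 84)) + 1019 = 2*(-3638)*(-1272 - 3638) + 1019 = 2*(-3638)*(-4910) + 1019 = 35725160 + 1019 = 35726179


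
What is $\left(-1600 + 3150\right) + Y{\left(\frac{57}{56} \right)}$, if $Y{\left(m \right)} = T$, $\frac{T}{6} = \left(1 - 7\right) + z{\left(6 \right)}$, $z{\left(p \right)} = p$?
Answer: $1550$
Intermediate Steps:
$T = 0$ ($T = 6 \left(\left(1 - 7\right) + 6\right) = 6 \left(-6 + 6\right) = 6 \cdot 0 = 0$)
$Y{\left(m \right)} = 0$
$\left(-1600 + 3150\right) + Y{\left(\frac{57}{56} \right)} = \left(-1600 + 3150\right) + 0 = 1550 + 0 = 1550$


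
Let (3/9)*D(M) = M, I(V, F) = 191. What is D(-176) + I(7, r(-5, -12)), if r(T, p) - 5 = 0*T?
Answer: -337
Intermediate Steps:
r(T, p) = 5 (r(T, p) = 5 + 0*T = 5 + 0 = 5)
D(M) = 3*M
D(-176) + I(7, r(-5, -12)) = 3*(-176) + 191 = -528 + 191 = -337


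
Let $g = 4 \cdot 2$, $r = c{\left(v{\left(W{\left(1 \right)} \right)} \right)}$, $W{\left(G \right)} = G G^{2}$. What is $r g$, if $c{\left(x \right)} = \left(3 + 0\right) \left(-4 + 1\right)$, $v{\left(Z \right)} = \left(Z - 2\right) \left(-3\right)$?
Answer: $-72$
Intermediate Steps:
$W{\left(G \right)} = G^{3}$
$v{\left(Z \right)} = 6 - 3 Z$ ($v{\left(Z \right)} = \left(-2 + Z\right) \left(-3\right) = 6 - 3 Z$)
$c{\left(x \right)} = -9$ ($c{\left(x \right)} = 3 \left(-3\right) = -9$)
$r = -9$
$g = 8$
$r g = \left(-9\right) 8 = -72$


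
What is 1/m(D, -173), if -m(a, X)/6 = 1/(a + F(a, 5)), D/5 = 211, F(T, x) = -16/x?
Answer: -1753/10 ≈ -175.30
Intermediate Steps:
D = 1055 (D = 5*211 = 1055)
m(a, X) = -6/(-16/5 + a) (m(a, X) = -6/(a - 16/5) = -6/(-16/5 + a))
1/m(D, -173) = 1/(-30/(-16 + 5*1055)) = 1/(-30/(-16 + 5275)) = 1/(-30/5259) = 1/(-30*1/5259) = 1/(-10/1753) = -1753/10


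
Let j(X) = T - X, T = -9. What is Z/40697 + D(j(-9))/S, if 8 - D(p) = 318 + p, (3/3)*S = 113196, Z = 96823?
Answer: 5473680119/2303368806 ≈ 2.3764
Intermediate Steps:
S = 113196
j(X) = -9 - X
D(p) = -310 - p (D(p) = 8 - (318 + p) = 8 + (-318 - p) = -310 - p)
Z/40697 + D(j(-9))/S = 96823/40697 + (-310 - (-9 - 1*(-9)))/113196 = 96823*(1/40697) + (-310 - (-9 + 9))*(1/113196) = 96823/40697 + (-310 - 1*0)*(1/113196) = 96823/40697 + (-310 + 0)*(1/113196) = 96823/40697 - 310*1/113196 = 96823/40697 - 155/56598 = 5473680119/2303368806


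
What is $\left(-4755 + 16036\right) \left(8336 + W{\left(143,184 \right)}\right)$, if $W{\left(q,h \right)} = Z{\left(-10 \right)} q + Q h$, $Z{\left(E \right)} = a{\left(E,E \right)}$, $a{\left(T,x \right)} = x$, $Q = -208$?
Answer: $-353839846$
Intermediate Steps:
$Z{\left(E \right)} = E$
$W{\left(q,h \right)} = - 208 h - 10 q$ ($W{\left(q,h \right)} = - 10 q - 208 h = - 208 h - 10 q$)
$\left(-4755 + 16036\right) \left(8336 + W{\left(143,184 \right)}\right) = \left(-4755 + 16036\right) \left(8336 - 39702\right) = 11281 \left(8336 - 39702\right) = 11281 \left(-31366\right) = -353839846$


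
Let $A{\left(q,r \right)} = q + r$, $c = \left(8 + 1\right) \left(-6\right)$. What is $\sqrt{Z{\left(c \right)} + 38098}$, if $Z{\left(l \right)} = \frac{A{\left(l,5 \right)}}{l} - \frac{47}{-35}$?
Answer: $\frac{\sqrt{15121989330}}{630} \approx 195.19$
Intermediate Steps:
$c = -54$ ($c = 9 \left(-6\right) = -54$)
$Z{\left(l \right)} = \frac{47}{35} + \frac{5 + l}{l}$ ($Z{\left(l \right)} = \frac{l + 5}{l} - \frac{47}{-35} = \frac{5 + l}{l} - - \frac{47}{35} = \frac{5 + l}{l} + \frac{47}{35} = \frac{47}{35} + \frac{5 + l}{l}$)
$\sqrt{Z{\left(c \right)} + 38098} = \sqrt{\left(\frac{82}{35} + \frac{5}{-54}\right) + 38098} = \sqrt{\left(\frac{82}{35} + 5 \left(- \frac{1}{54}\right)\right) + 38098} = \sqrt{\left(\frac{82}{35} - \frac{5}{54}\right) + 38098} = \sqrt{\frac{4253}{1890} + 38098} = \sqrt{\frac{72009473}{1890}} = \frac{\sqrt{15121989330}}{630}$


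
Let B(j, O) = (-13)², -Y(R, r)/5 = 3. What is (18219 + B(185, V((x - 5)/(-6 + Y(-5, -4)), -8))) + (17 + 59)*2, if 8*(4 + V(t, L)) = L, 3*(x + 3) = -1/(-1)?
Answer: 18540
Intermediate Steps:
Y(R, r) = -15 (Y(R, r) = -5*3 = -15)
x = -8/3 (x = -3 + (-1/(-1))/3 = -3 + (-1*(-1))/3 = -3 + (⅓)*1 = -3 + ⅓ = -8/3 ≈ -2.6667)
V(t, L) = -4 + L/8
B(j, O) = 169
(18219 + B(185, V((x - 5)/(-6 + Y(-5, -4)), -8))) + (17 + 59)*2 = (18219 + 169) + (17 + 59)*2 = 18388 + 76*2 = 18388 + 152 = 18540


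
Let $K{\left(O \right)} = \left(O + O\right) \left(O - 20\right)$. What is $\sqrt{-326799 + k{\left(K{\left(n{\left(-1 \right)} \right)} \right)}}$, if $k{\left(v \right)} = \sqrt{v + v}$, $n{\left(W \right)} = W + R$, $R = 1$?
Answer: $3 i \sqrt{36311} \approx 571.66 i$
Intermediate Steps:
$n{\left(W \right)} = 1 + W$ ($n{\left(W \right)} = W + 1 = 1 + W$)
$K{\left(O \right)} = 2 O \left(-20 + O\right)$
$k{\left(v \right)} = \sqrt{2} \sqrt{v}$ ($k{\left(v \right)} = \sqrt{2 v} = \sqrt{2} \sqrt{v}$)
$\sqrt{-326799 + k{\left(K{\left(n{\left(-1 \right)} \right)} \right)}} = \sqrt{-326799 + \sqrt{2} \sqrt{2 \left(1 - 1\right) \left(-20 + \left(1 - 1\right)\right)}} = \sqrt{-326799 + \sqrt{2} \sqrt{2 \cdot 0 \left(-20 + 0\right)}} = \sqrt{-326799 + \sqrt{2} \sqrt{2 \cdot 0 \left(-20\right)}} = \sqrt{-326799 + \sqrt{2} \sqrt{0}} = \sqrt{-326799 + \sqrt{2} \cdot 0} = \sqrt{-326799 + 0} = \sqrt{-326799} = 3 i \sqrt{36311}$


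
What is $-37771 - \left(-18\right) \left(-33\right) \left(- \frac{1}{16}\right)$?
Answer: $- \frac{301871}{8} \approx -37734.0$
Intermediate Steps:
$-37771 - \left(-18\right) \left(-33\right) \left(- \frac{1}{16}\right) = -37771 - 594 \left(\left(-1\right) \frac{1}{16}\right) = -37771 - 594 \left(- \frac{1}{16}\right) = -37771 - - \frac{297}{8} = -37771 + \frac{297}{8} = - \frac{301871}{8}$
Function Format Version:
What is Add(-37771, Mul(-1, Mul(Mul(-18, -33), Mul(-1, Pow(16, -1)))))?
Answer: Rational(-301871, 8) ≈ -37734.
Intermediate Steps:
Add(-37771, Mul(-1, Mul(Mul(-18, -33), Mul(-1, Pow(16, -1))))) = Add(-37771, Mul(-1, Mul(594, Mul(-1, Rational(1, 16))))) = Add(-37771, Mul(-1, Mul(594, Rational(-1, 16)))) = Add(-37771, Mul(-1, Rational(-297, 8))) = Add(-37771, Rational(297, 8)) = Rational(-301871, 8)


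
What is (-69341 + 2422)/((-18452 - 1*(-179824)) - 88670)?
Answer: -66919/72702 ≈ -0.92046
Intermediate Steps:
(-69341 + 2422)/((-18452 - 1*(-179824)) - 88670) = -66919/((-18452 + 179824) - 88670) = -66919/(161372 - 88670) = -66919/72702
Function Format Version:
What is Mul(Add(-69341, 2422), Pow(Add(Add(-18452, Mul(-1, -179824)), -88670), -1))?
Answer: Rational(-66919, 72702) ≈ -0.92046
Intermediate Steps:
Mul(Add(-69341, 2422), Pow(Add(Add(-18452, Mul(-1, -179824)), -88670), -1)) = Mul(-66919, Pow(Add(Add(-18452, 179824), -88670), -1)) = Mul(-66919, Pow(Add(161372, -88670), -1)) = Mul(-66919, Pow(72702, -1)) = Mul(-66919, Rational(1, 72702)) = Rational(-66919, 72702)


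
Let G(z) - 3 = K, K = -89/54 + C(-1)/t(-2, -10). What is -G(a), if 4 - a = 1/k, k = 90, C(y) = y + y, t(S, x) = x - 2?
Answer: -41/27 ≈ -1.5185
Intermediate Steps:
t(S, x) = -2 + x
C(y) = 2*y
K = -40/27 (K = -89/54 + (2*(-1))/(-2 - 10) = -89*1/54 - 2/(-12) = -89/54 - 2*(-1/12) = -89/54 + 1/6 = -40/27 ≈ -1.4815)
a = 359/90 (a = 4 - 1/90 = 359/90 ≈ 3.9889)
G(z) = 41/27 (G(z) = 3 - 40/27 = 41/27)
-G(a) = -1*41/27 = -41/27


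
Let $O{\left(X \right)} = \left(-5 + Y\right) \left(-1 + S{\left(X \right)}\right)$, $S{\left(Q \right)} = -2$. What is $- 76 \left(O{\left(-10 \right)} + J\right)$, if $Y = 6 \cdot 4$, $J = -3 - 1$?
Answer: $4636$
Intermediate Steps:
$J = -4$ ($J = -3 - 1 = -4$)
$Y = 24$
$O{\left(X \right)} = -57$ ($O{\left(X \right)} = \left(-5 + 24\right) \left(-1 - 2\right) = 19 \left(-3\right) = -57$)
$- 76 \left(O{\left(-10 \right)} + J\right) = - 76 \left(-57 - 4\right) = \left(-76\right) \left(-61\right) = 4636$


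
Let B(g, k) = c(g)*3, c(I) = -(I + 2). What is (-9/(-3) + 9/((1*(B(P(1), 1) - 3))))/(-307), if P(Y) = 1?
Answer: -9/1228 ≈ -0.0073290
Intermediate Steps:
c(I) = -2 - I (c(I) = -(2 + I) = -2 - I)
B(g, k) = -6 - 3*g (B(g, k) = (-2 - g)*3 = -6 - 3*g)
(-9/(-3) + 9/((1*(B(P(1), 1) - 3))))/(-307) = (-9/(-3) + 9/((1*((-6 - 3*1) - 3))))/(-307) = (-9*(-⅓) + 9/((1*((-6 - 3) - 3))))*(-1/307) = (3 + 9/((1*(-9 - 3))))*(-1/307) = (3 + 9/((1*(-12))))*(-1/307) = (3 + 9/(-12))*(-1/307) = (3 + 9*(-1/12))*(-1/307) = (3 - ¾)*(-1/307) = (9/4)*(-1/307) = -9/1228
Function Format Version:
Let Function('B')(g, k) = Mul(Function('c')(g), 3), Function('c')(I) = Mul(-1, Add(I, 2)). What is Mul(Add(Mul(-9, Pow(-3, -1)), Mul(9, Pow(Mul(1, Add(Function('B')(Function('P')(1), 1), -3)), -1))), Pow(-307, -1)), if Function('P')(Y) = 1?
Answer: Rational(-9, 1228) ≈ -0.0073290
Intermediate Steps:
Function('c')(I) = Add(-2, Mul(-1, I)) (Function('c')(I) = Mul(-1, Add(2, I)) = Add(-2, Mul(-1, I)))
Function('B')(g, k) = Add(-6, Mul(-3, g)) (Function('B')(g, k) = Mul(Add(-2, Mul(-1, g)), 3) = Add(-6, Mul(-3, g)))
Mul(Add(Mul(-9, Pow(-3, -1)), Mul(9, Pow(Mul(1, Add(Function('B')(Function('P')(1), 1), -3)), -1))), Pow(-307, -1)) = Mul(Add(Mul(-9, Pow(-3, -1)), Mul(9, Pow(Mul(1, Add(Add(-6, Mul(-3, 1)), -3)), -1))), Pow(-307, -1)) = Mul(Add(Mul(-9, Rational(-1, 3)), Mul(9, Pow(Mul(1, Add(Add(-6, -3), -3)), -1))), Rational(-1, 307)) = Mul(Add(3, Mul(9, Pow(Mul(1, Add(-9, -3)), -1))), Rational(-1, 307)) = Mul(Add(3, Mul(9, Pow(Mul(1, -12), -1))), Rational(-1, 307)) = Mul(Add(3, Mul(9, Pow(-12, -1))), Rational(-1, 307)) = Mul(Add(3, Mul(9, Rational(-1, 12))), Rational(-1, 307)) = Mul(Add(3, Rational(-3, 4)), Rational(-1, 307)) = Mul(Rational(9, 4), Rational(-1, 307)) = Rational(-9, 1228)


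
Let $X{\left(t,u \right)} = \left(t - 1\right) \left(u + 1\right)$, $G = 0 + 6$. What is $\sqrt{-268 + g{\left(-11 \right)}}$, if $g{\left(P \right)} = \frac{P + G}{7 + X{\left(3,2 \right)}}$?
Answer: $\frac{i \sqrt{45357}}{13} \approx 16.382 i$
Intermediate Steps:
$G = 6$
$X{\left(t,u \right)} = \left(1 + u\right) \left(-1 + t\right)$ ($X{\left(t,u \right)} = \left(-1 + t\right) \left(1 + u\right) = \left(1 + u\right) \left(-1 + t\right)$)
$g{\left(P \right)} = \frac{6}{13} + \frac{P}{13}$ ($g{\left(P \right)} = \frac{P + 6}{7 + \left(-1 + 3 - 2 + 3 \cdot 2\right)} = \frac{6 + P}{7 + \left(-1 + 3 - 2 + 6\right)} = \frac{6 + P}{7 + 6} = \frac{6 + P}{13} = \left(6 + P\right) \frac{1}{13} = \frac{6}{13} + \frac{P}{13}$)
$\sqrt{-268 + g{\left(-11 \right)}} = \sqrt{-268 + \left(\frac{6}{13} + \frac{1}{13} \left(-11\right)\right)} = \sqrt{-268 + \left(\frac{6}{13} - \frac{11}{13}\right)} = \sqrt{-268 - \frac{5}{13}} = \sqrt{- \frac{3489}{13}} = \frac{i \sqrt{45357}}{13}$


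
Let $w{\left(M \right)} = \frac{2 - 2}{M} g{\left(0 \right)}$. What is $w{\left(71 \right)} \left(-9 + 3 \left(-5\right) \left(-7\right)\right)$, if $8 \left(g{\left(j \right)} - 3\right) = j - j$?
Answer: $0$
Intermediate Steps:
$g{\left(j \right)} = 3$ ($g{\left(j \right)} = 3 + \frac{j - j}{8} = 3 + \frac{1}{8} \cdot 0 = 3 + 0 = 3$)
$w{\left(M \right)} = 0$ ($w{\left(M \right)} = \frac{2 - 2}{M} 3 = \frac{0}{M} 3 = 0 \cdot 3 = 0$)
$w{\left(71 \right)} \left(-9 + 3 \left(-5\right) \left(-7\right)\right) = 0 \left(-9 + 3 \left(-5\right) \left(-7\right)\right) = 0 \left(-9 - -105\right) = 0 \left(-9 + 105\right) = 0 \cdot 96 = 0$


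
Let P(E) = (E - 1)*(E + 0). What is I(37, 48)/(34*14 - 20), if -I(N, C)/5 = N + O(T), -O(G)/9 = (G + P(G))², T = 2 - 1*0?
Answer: 535/456 ≈ 1.1732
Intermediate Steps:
P(E) = E*(-1 + E) (P(E) = (-1 + E)*E = E*(-1 + E))
T = 2 (T = 2 + 0 = 2)
O(G) = -9*(G + G*(-1 + G))²
I(N, C) = 720 - 5*N (I(N, C) = -5*(N - 9*2⁴) = -5*(N - 9*16) = -5*(N - 144) = -5*(-144 + N) = 720 - 5*N)
I(37, 48)/(34*14 - 20) = (720 - 5*37)/(34*14 - 20) = (720 - 185)/(476 - 20) = 535/456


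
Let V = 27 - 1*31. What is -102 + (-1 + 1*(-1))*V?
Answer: -94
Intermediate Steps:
V = -4 (V = 27 - 31 = -4)
-102 + (-1 + 1*(-1))*V = -102 + (-1 + 1*(-1))*(-4) = -102 + (-1 - 1)*(-4) = -102 - 2*(-4) = -102 + 8 = -94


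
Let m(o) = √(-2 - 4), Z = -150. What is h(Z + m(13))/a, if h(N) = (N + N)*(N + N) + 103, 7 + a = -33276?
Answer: -90079/33283 + 1200*I*√6/33283 ≈ -2.7065 + 0.088315*I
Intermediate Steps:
m(o) = I*√6 (m(o) = √(-6) = I*√6)
a = -33283 (a = -7 - 33276 = -33283)
h(N) = 103 + 4*N² (h(N) = (2*N)*(2*N) + 103 = 4*N² + 103 = 103 + 4*N²)
h(Z + m(13))/a = (103 + 4*(-150 + I*√6)²)/(-33283) = (103 + 4*(-150 + I*√6)²)*(-1/33283) = -103/33283 - 4*(-150 + I*√6)²/33283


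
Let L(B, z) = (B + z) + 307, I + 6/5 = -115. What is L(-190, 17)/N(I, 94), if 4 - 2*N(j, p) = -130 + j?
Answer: 1340/1251 ≈ 1.0711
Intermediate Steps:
I = -581/5 (I = -6/5 - 115 = -581/5 ≈ -116.20)
N(j, p) = 67 - j/2 (N(j, p) = 2 - (-130 + j)/2 = 2 + (65 - j/2) = 67 - j/2)
L(B, z) = 307 + B + z
L(-190, 17)/N(I, 94) = (307 - 190 + 17)/(67 - 1/2*(-581/5)) = 134/(67 + 581/10) = 134/(1251/10) = 134*(10/1251) = 1340/1251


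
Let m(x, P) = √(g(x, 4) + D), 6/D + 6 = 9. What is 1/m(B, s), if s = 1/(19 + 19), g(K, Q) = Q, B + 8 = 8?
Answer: √6/6 ≈ 0.40825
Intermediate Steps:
B = 0 (B = -8 + 8 = 0)
D = 2 (D = 6/(-6 + 9) = 6/3 = 6*(⅓) = 2)
s = 1/38 ≈ 0.026316
m(x, P) = √6 (m(x, P) = √(4 + 2) = √6)
1/m(B, s) = 1/(√6) = √6/6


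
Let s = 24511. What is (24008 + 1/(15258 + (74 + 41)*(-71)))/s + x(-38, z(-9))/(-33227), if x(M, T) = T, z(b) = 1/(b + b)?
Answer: 101847488198593/103981152414978 ≈ 0.97948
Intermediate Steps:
z(b) = 1/(2*b)
(24008 + 1/(15258 + (74 + 41)*(-71)))/s + x(-38, z(-9))/(-33227) = (24008 + 1/(15258 + (74 + 41)*(-71)))/24511 + ((½)/(-9))/(-33227) = (24008 + 1/(15258 + 115*(-71)))*(1/24511) + ((½)*(-⅑))*(-1/33227) = (24008 + 1/(15258 - 8165))*(1/24511) - 1/18*(-1/33227) = (24008 + 1/7093)*(1/24511) + 1/598086 = (170288745/7093)*(1/24511) + 1/598086 = 170288745/173856523 + 1/598086 = 101847488198593/103981152414978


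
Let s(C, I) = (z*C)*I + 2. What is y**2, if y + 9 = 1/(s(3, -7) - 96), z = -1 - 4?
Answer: 9604/121 ≈ 79.372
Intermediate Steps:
z = -5
s(C, I) = 2 - 5*C*I (s(C, I) = (-5*C)*I + 2 = -5*C*I + 2 = 2 - 5*C*I)
y = -98/11 (y = -9 + 1/((2 - 5*3*(-7)) - 96) = -9 + 1/((2 + 105) - 96) = -9 + 1/(107 - 96) = -9 + 1/11 = -98/11 ≈ -8.9091)
y**2 = (-98/11)**2 = 9604/121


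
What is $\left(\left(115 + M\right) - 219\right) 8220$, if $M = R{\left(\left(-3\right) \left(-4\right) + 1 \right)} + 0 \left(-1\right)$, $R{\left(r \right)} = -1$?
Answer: $-863100$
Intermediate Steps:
$M = -1$ ($M = -1 + 0 \left(-1\right) = -1 + 0 = -1$)
$\left(\left(115 + M\right) - 219\right) 8220 = \left(\left(115 - 1\right) - 219\right) 8220 = \left(114 - 219\right) 8220 = \left(-105\right) 8220 = -863100$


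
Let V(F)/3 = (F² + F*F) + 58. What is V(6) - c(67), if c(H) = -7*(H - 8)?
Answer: 803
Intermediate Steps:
c(H) = 56 - 7*H (c(H) = -7*(-8 + H) = 56 - 7*H)
V(F) = 174 + 6*F² (V(F) = 3*((F² + F*F) + 58) = 3*((F² + F²) + 58) = 3*(2*F² + 58) = 3*(58 + 2*F²) = 174 + 6*F²)
V(6) - c(67) = (174 + 6*6²) - (56 - 7*67) = (174 + 6*36) - (56 - 469) = (174 + 216) - 1*(-413) = 390 + 413 = 803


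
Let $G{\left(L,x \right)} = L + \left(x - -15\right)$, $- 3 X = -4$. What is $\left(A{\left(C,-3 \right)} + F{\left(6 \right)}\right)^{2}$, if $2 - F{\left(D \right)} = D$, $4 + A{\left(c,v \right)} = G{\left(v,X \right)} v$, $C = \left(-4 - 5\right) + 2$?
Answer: $2304$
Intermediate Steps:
$X = \frac{4}{3}$ ($X = \left(- \frac{1}{3}\right) \left(-4\right) = \frac{4}{3} \approx 1.3333$)
$C = -7$ ($C = -9 + 2 = -7$)
$G{\left(L,x \right)} = 15 + L + x$ ($G{\left(L,x \right)} = L + \left(x + 15\right) = L + \left(15 + x\right) = 15 + L + x$)
$A{\left(c,v \right)} = -4 + v \left(\frac{49}{3} + v\right)$ ($A{\left(c,v \right)} = -4 + \left(15 + v + \frac{4}{3}\right) v = -4 + \left(\frac{49}{3} + v\right) v = -4 + v \left(\frac{49}{3} + v\right)$)
$F{\left(D \right)} = 2 - D$
$\left(A{\left(C,-3 \right)} + F{\left(6 \right)}\right)^{2} = \left(\left(-4 + \frac{1}{3} \left(-3\right) \left(49 + 3 \left(-3\right)\right)\right) + \left(2 - 6\right)\right)^{2} = \left(\left(-4 + \frac{1}{3} \left(-3\right) \left(49 - 9\right)\right) + \left(2 - 6\right)\right)^{2} = \left(\left(-4 + \frac{1}{3} \left(-3\right) 40\right) - 4\right)^{2} = \left(\left(-4 - 40\right) - 4\right)^{2} = \left(-44 - 4\right)^{2} = \left(-48\right)^{2} = 2304$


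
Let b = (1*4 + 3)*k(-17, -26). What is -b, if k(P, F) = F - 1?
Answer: 189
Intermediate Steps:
k(P, F) = -1 + F
b = -189 (b = (1*4 + 3)*(-1 - 26) = (4 + 3)*(-27) = 7*(-27) = -189)
-b = -1*(-189) = 189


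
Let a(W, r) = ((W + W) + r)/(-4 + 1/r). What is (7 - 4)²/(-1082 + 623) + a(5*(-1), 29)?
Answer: -28216/5865 ≈ -4.8109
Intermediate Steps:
a(W, r) = (r + 2*W)/(-4 + 1/r) (a(W, r) = (2*W + r)/(-4 + 1/r) = (r + 2*W)/(-4 + 1/r))
(7 - 4)²/(-1082 + 623) + a(5*(-1), 29) = (7 - 4)²/(-1082 + 623) - 1*29*(29 + 2*(5*(-1)))/(-1 + 4*29) = 3²/(-459) - 1*29*(29 + 2*(-5))/(-1 + 116) = -1/459*9 - 1*29*(29 - 10)/115 = -1/51 - 1*29*1/115*19 = -1/51 - 551/115 = -28216/5865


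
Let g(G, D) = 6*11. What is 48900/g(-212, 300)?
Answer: 8150/11 ≈ 740.91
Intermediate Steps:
g(G, D) = 66
48900/g(-212, 300) = 48900/66 = 48900*(1/66) = 8150/11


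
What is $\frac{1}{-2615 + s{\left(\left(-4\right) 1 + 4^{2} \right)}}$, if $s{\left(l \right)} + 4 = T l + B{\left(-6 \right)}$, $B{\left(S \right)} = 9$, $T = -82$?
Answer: $- \frac{1}{3594} \approx -0.00027824$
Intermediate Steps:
$s{\left(l \right)} = 5 - 82 l$ ($s{\left(l \right)} = -4 - \left(-9 + 82 l\right) = 5 - 82 l$)
$\frac{1}{-2615 + s{\left(\left(-4\right) 1 + 4^{2} \right)}} = \frac{1}{-2615 + \left(5 - 82 \left(\left(-4\right) 1 + 4^{2}\right)\right)} = \frac{1}{-2615 + \left(5 - 82 \left(-4 + 16\right)\right)} = \frac{1}{-2615 + \left(5 - 984\right)} = \frac{1}{-2615 - 979} = \frac{1}{-3594} = - \frac{1}{3594}$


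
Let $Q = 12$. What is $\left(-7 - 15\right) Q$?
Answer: $-264$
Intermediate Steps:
$\left(-7 - 15\right) Q = \left(-7 - 15\right) 12 = \left(-22\right) 12 = -264$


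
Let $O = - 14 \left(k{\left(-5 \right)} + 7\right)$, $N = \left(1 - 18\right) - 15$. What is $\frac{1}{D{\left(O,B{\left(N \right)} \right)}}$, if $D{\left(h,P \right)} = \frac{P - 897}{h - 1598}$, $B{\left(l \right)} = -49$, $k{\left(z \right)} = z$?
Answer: $\frac{813}{473} \approx 1.7188$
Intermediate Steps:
$N = -32$ ($N = -17 - 15 = -32$)
$O = -28$ ($O = - 14 \left(-5 + 7\right) = \left(-14\right) 2 = -28$)
$D{\left(h,P \right)} = \frac{-897 + P}{-1598 + h}$
$\frac{1}{D{\left(O,B{\left(N \right)} \right)}} = \frac{1}{\frac{1}{-1598 - 28} \left(-897 - 49\right)} = \frac{1}{\frac{1}{-1626} \left(-946\right)} = \frac{1}{\left(- \frac{1}{1626}\right) \left(-946\right)} = \frac{1}{\frac{473}{813}} = \frac{813}{473}$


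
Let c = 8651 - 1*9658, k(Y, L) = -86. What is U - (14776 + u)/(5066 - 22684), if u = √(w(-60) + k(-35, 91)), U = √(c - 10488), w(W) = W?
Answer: 7388/8809 + 11*I*√95 + I*√146/17618 ≈ 0.83869 + 107.22*I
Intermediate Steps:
c = -1007 (c = 8651 - 9658 = -1007)
U = 11*I*√95 (U = √(-1007 - 10488) = √(-11495) = 11*I*√95 ≈ 107.21*I)
u = I*√146 (u = √(-60 - 86) = √(-146) = I*√146 ≈ 12.083*I)
U - (14776 + u)/(5066 - 22684) = 11*I*√95 - (14776 + I*√146)/(5066 - 22684) = 11*I*√95 - (14776 + I*√146)/(-17618) = 11*I*√95 - (14776 + I*√146)*(-1)/17618 = 11*I*√95 - (-7388/8809 - I*√146/17618) = 11*I*√95 + (7388/8809 + I*√146/17618) = 7388/8809 + 11*I*√95 + I*√146/17618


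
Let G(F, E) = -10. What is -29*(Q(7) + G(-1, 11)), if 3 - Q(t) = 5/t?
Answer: 1566/7 ≈ 223.71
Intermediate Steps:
Q(t) = 3 - 5/t
-29*(Q(7) + G(-1, 11)) = -29*((3 - 5/7) - 10) = -29*(16/7 - 10) = -29*(-54/7) = 1566/7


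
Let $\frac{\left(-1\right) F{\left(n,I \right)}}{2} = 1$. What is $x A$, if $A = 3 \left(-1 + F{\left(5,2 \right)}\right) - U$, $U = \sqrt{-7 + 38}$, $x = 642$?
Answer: $-5778 - 642 \sqrt{31} \approx -9352.5$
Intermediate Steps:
$F{\left(n,I \right)} = -2$ ($F{\left(n,I \right)} = \left(-2\right) 1 = -2$)
$U = \sqrt{31} \approx 5.5678$
$A = -9 - \sqrt{31}$ ($A = 3 \left(-1 - 2\right) - \sqrt{31} = 3 \left(-3\right) - \sqrt{31} = -9 - \sqrt{31} \approx -14.568$)
$x A = 642 \left(-9 - \sqrt{31}\right) = -5778 - 642 \sqrt{31}$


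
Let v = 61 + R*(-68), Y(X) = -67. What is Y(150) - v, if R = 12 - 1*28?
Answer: -1216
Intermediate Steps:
R = -16 (R = 12 - 28 = -16)
v = 1149 (v = 61 - 16*(-68) = 61 + 1088 = 1149)
Y(150) - v = -67 - 1*1149 = -67 - 1149 = -1216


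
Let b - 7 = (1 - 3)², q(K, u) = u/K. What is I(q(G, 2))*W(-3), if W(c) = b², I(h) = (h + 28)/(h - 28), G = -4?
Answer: -6655/57 ≈ -116.75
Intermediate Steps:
b = 11 (b = 7 + (1 - 3)² = 7 + (-2)² = 7 + 4 = 11)
I(h) = (28 + h)/(-28 + h)
W(c) = 121 (W(c) = 11² = 121)
I(q(G, 2))*W(-3) = ((28 + 2/(-4))/(-28 + 2/(-4)))*121 = ((28 + 2*(-¼))/(-28 + 2*(-¼)))*121 = ((28 - ½)/(-28 - ½))*121 = ((55/2)/(-57/2))*121 = -2/57*55/2*121 = -55/57*121 = -6655/57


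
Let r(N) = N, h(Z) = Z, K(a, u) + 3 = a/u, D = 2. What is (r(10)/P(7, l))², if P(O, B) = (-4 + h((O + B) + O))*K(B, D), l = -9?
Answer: 16/9 ≈ 1.7778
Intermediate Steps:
K(a, u) = -3 + a/u
P(O, B) = (-3 + B/2)*(-4 + B + 2*O) (P(O, B) = (-4 + ((O + B) + O))*(-3 + B/2) = (-4 + ((B + O) + O))*(-3 + B*(½)) = (-4 + (B + 2*O))*(-3 + B/2) = (-4 + B + 2*O)*(-3 + B/2) = (-3 + B/2)*(-4 + B + 2*O))
(r(10)/P(7, l))² = (10/(((-6 - 9)*(-4 - 9 + 2*7)/2)))² = (10/(((½)*(-15)*(-4 - 9 + 14))))² = (10/(((½)*(-15)*1)))² = (10/(-15/2))² = (10*(-2/15))² = (-4/3)² = 16/9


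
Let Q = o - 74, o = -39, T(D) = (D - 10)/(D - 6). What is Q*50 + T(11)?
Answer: -28249/5 ≈ -5649.8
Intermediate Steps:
T(D) = (-10 + D)/(-6 + D)
Q = -113 (Q = -39 - 74 = -113)
Q*50 + T(11) = -113*50 + (-10 + 11)/(-6 + 11) = -5650 + 1/5 = -5650 + (⅕)*1 = -5650 + ⅕ = -28249/5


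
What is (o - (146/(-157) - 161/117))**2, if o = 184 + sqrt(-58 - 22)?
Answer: 11684835672145/337420161 + 27378040*I*sqrt(5)/18369 ≈ 34630.0 + 3332.7*I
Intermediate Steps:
o = 184 + 4*I*sqrt(5) (o = 184 + sqrt(-80) = 184 + 4*I*sqrt(5) ≈ 184.0 + 8.9443*I)
(o - (146/(-157) - 161/117))**2 = ((184 + 4*I*sqrt(5)) - (146/(-157) - 161/117))**2 = ((184 + 4*I*sqrt(5)) - (146*(-1/157) - 161*1/117))**2 = ((184 + 4*I*sqrt(5)) - (-146/157 - 161/117))**2 = ((184 + 4*I*sqrt(5)) - 1*(-42359/18369))**2 = ((184 + 4*I*sqrt(5)) + 42359/18369)**2 = (3422255/18369 + 4*I*sqrt(5))**2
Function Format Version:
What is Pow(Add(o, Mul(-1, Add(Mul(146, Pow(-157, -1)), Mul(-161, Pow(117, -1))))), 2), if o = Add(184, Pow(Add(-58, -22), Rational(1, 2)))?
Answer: Add(Rational(11684835672145, 337420161), Mul(Rational(27378040, 18369), I, Pow(5, Rational(1, 2)))) ≈ Add(34630., Mul(3332.7, I))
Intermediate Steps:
o = Add(184, Mul(4, I, Pow(5, Rational(1, 2)))) (o = Add(184, Pow(-80, Rational(1, 2))) = Add(184, Mul(4, I, Pow(5, Rational(1, 2)))) ≈ Add(184.00, Mul(8.9443, I)))
Pow(Add(o, Mul(-1, Add(Mul(146, Pow(-157, -1)), Mul(-161, Pow(117, -1))))), 2) = Pow(Add(Add(184, Mul(4, I, Pow(5, Rational(1, 2)))), Mul(-1, Add(Mul(146, Pow(-157, -1)), Mul(-161, Pow(117, -1))))), 2) = Pow(Add(Add(184, Mul(4, I, Pow(5, Rational(1, 2)))), Mul(-1, Add(Mul(146, Rational(-1, 157)), Mul(-161, Rational(1, 117))))), 2) = Pow(Add(Add(184, Mul(4, I, Pow(5, Rational(1, 2)))), Mul(-1, Add(Rational(-146, 157), Rational(-161, 117)))), 2) = Pow(Add(Add(184, Mul(4, I, Pow(5, Rational(1, 2)))), Mul(-1, Rational(-42359, 18369))), 2) = Pow(Add(Add(184, Mul(4, I, Pow(5, Rational(1, 2)))), Rational(42359, 18369)), 2) = Pow(Add(Rational(3422255, 18369), Mul(4, I, Pow(5, Rational(1, 2)))), 2)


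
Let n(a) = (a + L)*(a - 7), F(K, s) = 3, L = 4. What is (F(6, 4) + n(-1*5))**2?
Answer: 225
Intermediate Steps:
n(a) = (-7 + a)*(4 + a) (n(a) = (a + 4)*(a - 7) = (4 + a)*(-7 + a) = (-7 + a)*(4 + a))
(F(6, 4) + n(-1*5))**2 = (3 + (-28 + (-1*5)**2 - (-3)*5))**2 = (3 + (-28 + (-5)**2 - 3*(-5)))**2 = (3 + (-28 + 25 + 15))**2 = (3 + 12)**2 = 15**2 = 225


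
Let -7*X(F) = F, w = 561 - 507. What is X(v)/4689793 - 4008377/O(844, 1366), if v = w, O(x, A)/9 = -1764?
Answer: 18798458273489/74455153668 ≈ 252.48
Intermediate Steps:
w = 54
O(x, A) = -15876 (O(x, A) = 9*(-1764) = -15876)
v = 54
X(F) = -F/7
X(v)/4689793 - 4008377/O(844, 1366) = -⅐*54/4689793 - 4008377/(-15876) = -54/7*1/4689793 - 4008377*(-1/15876) = -54/32828551 + 4008377/15876 = 18798458273489/74455153668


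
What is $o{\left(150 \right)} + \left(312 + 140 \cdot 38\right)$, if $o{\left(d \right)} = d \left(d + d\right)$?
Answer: $50632$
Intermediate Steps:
$o{\left(d \right)} = 2 d^{2}$ ($o{\left(d \right)} = d 2 d = 2 d^{2}$)
$o{\left(150 \right)} + \left(312 + 140 \cdot 38\right) = 2 \cdot 150^{2} + \left(312 + 140 \cdot 38\right) = 2 \cdot 22500 + \left(312 + 5320\right) = 45000 + 5632 = 50632$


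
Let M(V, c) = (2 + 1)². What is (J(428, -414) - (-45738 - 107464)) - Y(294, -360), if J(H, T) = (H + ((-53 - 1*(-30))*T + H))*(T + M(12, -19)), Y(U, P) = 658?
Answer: -4050546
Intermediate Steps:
M(V, c) = 9 (M(V, c) = 3² = 9)
J(H, T) = (9 + T)*(-23*T + 2*H) (J(H, T) = (H + ((-53 - 1*(-30))*T + H))*(T + 9) = (H + ((-53 + 30)*T + H))*(9 + T) = (H + (-23*T + H))*(9 + T) = (H + (H - 23*T))*(9 + T) = (-23*T + 2*H)*(9 + T) = (9 + T)*(-23*T + 2*H))
(J(428, -414) - (-45738 - 107464)) - Y(294, -360) = ((-207*(-414) - 23*(-414)² + 18*428 + 2*428*(-414)) - (-45738 - 107464)) - 1*658 = ((85698 - 23*171396 + 7704 - 354384) - 1*(-153202)) - 658 = ((85698 - 3942108 + 7704 - 354384) + 153202) - 658 = (-4203090 + 153202) - 658 = -4049888 - 658 = -4050546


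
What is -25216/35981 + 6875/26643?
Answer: -424460513/958641783 ≈ -0.44277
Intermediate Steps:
-25216/35981 + 6875/26643 = -424460513/958641783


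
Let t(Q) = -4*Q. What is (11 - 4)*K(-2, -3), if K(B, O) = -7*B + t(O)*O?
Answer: -154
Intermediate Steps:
K(B, O) = -7*B - 4*O² (K(B, O) = -7*B + (-4*O)*O = -7*B - 4*O²)
(11 - 4)*K(-2, -3) = (11 - 4)*(-7*(-2) - 4*(-3)²) = 7*(14 - 4*9) = 7*(14 - 36) = 7*(-22) = -154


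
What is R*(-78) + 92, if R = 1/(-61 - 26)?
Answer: 2694/29 ≈ 92.896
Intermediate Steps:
R = -1/87 (R = 1/(-87) = -1/87 ≈ -0.011494)
R*(-78) + 92 = -1/87*(-78) + 92 = 26/29 + 92 = 2694/29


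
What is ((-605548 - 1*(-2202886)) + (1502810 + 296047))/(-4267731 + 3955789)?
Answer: -3396195/311942 ≈ -10.887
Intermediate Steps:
((-605548 - 1*(-2202886)) + (1502810 + 296047))/(-4267731 + 3955789) = ((-605548 + 2202886) + 1798857)/(-311942) = (1597338 + 1798857)*(-1/311942) = 3396195*(-1/311942) = -3396195/311942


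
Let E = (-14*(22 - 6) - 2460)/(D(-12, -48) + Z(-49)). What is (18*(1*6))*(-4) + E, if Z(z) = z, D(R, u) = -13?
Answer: -12050/31 ≈ -388.71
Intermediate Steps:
E = 1342/31 (E = (-14*(22 - 6) - 2460)/(-13 - 49) = (-14*16 - 2460)/(-62) = (-224 - 2460)*(-1/62) = -2684*(-1/62) = 1342/31 ≈ 43.290)
(18*(1*6))*(-4) + E = (18*(1*6))*(-4) + 1342/31 = (18*6)*(-4) + 1342/31 = 108*(-4) + 1342/31 = -432 + 1342/31 = -12050/31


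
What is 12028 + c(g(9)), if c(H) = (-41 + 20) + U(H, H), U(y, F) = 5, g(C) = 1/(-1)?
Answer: 12012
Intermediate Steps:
g(C) = -1
c(H) = -16 (c(H) = (-41 + 20) + 5 = -21 + 5 = -16)
12028 + c(g(9)) = 12028 - 16 = 12012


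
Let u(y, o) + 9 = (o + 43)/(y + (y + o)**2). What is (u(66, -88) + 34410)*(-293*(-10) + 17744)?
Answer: 39116252037/55 ≈ 7.1120e+8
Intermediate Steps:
u(y, o) = -9 + (43 + o)/(y + (o + y)**2) (u(y, o) = -9 + (o + 43)/(y + (y + o)**2) = -9 + (43 + o)/(y + (o + y)**2))
(u(66, -88) + 34410)*(-293*(-10) + 17744) = ((43 - 88 - 9*66 - 9*(-88 + 66)**2)/(66 + (-88 + 66)**2) + 34410)*(-293*(-10) + 17744) = ((43 - 88 - 594 - 9*(-22)**2)/(66 + (-22)**2) + 34410)*(2930 + 17744) = ((43 - 88 - 594 - 9*484)/(66 + 484) + 34410)*20674 = ((43 - 88 - 594 - 4356)/550 + 34410)*20674 = ((1/550)*(-4995) + 34410)*20674 = (-999/110 + 34410)*20674 = (3784101/110)*20674 = 39116252037/55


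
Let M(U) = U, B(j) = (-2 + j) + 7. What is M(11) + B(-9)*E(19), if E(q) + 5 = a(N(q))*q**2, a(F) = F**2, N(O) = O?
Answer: -521253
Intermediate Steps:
B(j) = 5 + j
E(q) = -5 + q**4 (E(q) = -5 + q**2*q**2 = -5 + q**4)
M(11) + B(-9)*E(19) = 11 + (5 - 9)*(-5 + 19**4) = 11 - 4*(-5 + 130321) = 11 - 4*130316 = 11 - 521264 = -521253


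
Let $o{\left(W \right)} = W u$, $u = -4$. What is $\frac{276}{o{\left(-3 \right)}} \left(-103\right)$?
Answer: $-2369$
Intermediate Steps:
$o{\left(W \right)} = - 4 W$ ($o{\left(W \right)} = W \left(-4\right) = - 4 W$)
$\frac{276}{o{\left(-3 \right)}} \left(-103\right) = \frac{276}{\left(-4\right) \left(-3\right)} \left(-103\right) = \frac{276}{12} \left(-103\right) = 276 \cdot \frac{1}{12} \left(-103\right) = 23 \left(-103\right) = -2369$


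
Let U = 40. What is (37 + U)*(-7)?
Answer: -539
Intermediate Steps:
(37 + U)*(-7) = (37 + 40)*(-7) = 77*(-7) = -539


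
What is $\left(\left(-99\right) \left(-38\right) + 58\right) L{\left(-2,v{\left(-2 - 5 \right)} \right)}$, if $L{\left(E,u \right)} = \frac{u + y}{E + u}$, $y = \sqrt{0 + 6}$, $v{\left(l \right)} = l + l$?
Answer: $\frac{6685}{2} - \frac{955 \sqrt{6}}{4} \approx 2757.7$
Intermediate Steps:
$v{\left(l \right)} = 2 l$
$y = \sqrt{6} \approx 2.4495$
$L{\left(E,u \right)} = \frac{u + \sqrt{6}}{E + u}$
$\left(\left(-99\right) \left(-38\right) + 58\right) L{\left(-2,v{\left(-2 - 5 \right)} \right)} = \left(\left(-99\right) \left(-38\right) + 58\right) \frac{2 \left(-2 - 5\right) + \sqrt{6}}{-2 + 2 \left(-2 - 5\right)} = \left(3762 + 58\right) \frac{2 \left(-7\right) + \sqrt{6}}{-2 + 2 \left(-7\right)} = 3820 \frac{-14 + \sqrt{6}}{-2 - 14} = 3820 \frac{-14 + \sqrt{6}}{-16} = 3820 \left(- \frac{-14 + \sqrt{6}}{16}\right) = 3820 \left(\frac{7}{8} - \frac{\sqrt{6}}{16}\right) = \frac{6685}{2} - \frac{955 \sqrt{6}}{4}$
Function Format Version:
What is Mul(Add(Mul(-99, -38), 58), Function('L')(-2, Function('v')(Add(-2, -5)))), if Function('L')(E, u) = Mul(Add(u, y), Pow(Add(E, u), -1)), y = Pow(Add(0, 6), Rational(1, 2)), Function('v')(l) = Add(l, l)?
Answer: Add(Rational(6685, 2), Mul(Rational(-955, 4), Pow(6, Rational(1, 2)))) ≈ 2757.7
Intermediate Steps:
Function('v')(l) = Mul(2, l)
y = Pow(6, Rational(1, 2)) ≈ 2.4495
Function('L')(E, u) = Mul(Pow(Add(E, u), -1), Add(u, Pow(6, Rational(1, 2)))) (Function('L')(E, u) = Mul(Add(u, Pow(6, Rational(1, 2))), Pow(Add(E, u), -1)) = Mul(Pow(Add(E, u), -1), Add(u, Pow(6, Rational(1, 2)))))
Mul(Add(Mul(-99, -38), 58), Function('L')(-2, Function('v')(Add(-2, -5)))) = Mul(Add(Mul(-99, -38), 58), Mul(Pow(Add(-2, Mul(2, Add(-2, -5))), -1), Add(Mul(2, Add(-2, -5)), Pow(6, Rational(1, 2))))) = Mul(Add(3762, 58), Mul(Pow(Add(-2, Mul(2, -7)), -1), Add(Mul(2, -7), Pow(6, Rational(1, 2))))) = Mul(3820, Mul(Pow(Add(-2, -14), -1), Add(-14, Pow(6, Rational(1, 2))))) = Mul(3820, Mul(Pow(-16, -1), Add(-14, Pow(6, Rational(1, 2))))) = Mul(3820, Mul(Rational(-1, 16), Add(-14, Pow(6, Rational(1, 2))))) = Mul(3820, Add(Rational(7, 8), Mul(Rational(-1, 16), Pow(6, Rational(1, 2))))) = Add(Rational(6685, 2), Mul(Rational(-955, 4), Pow(6, Rational(1, 2))))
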